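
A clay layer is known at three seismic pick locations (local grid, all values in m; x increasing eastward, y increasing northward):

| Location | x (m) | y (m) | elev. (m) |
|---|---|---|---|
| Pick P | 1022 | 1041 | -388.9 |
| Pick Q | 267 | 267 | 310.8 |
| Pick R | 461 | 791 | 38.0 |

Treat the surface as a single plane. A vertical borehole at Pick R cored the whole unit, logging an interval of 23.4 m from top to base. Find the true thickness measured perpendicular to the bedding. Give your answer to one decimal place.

19.2 m

Two edge vectors: Pick P→Pick Q = (-755, -774, 699.7), Pick P→Pick R = (-561, -250, 426.9).
Normal n = (Pick P→Pick Q) × (Pick P→Pick R) = (-155495.6, -70222.2, -245464).
So ∂z/∂x = −n_x/n_z = −0.63348 and ∂z/∂y = −n_y/n_z = −0.28608.
|∇z| = √(a²+b²) = 0.69508, so dip δ = arctan(0.69508) = 34.80°.
True thickness = vertical thickness × cos δ = 23.4 × cos 34.80° = 19.2 m.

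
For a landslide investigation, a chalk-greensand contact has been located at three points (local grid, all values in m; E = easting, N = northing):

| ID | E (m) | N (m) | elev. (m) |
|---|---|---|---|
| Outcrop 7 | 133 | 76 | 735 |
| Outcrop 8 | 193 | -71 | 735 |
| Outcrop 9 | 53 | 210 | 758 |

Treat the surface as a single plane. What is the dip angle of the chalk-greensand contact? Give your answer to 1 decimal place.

44.5°

Two edge vectors: Outcrop 7→Outcrop 8 = (60, -147, 0), Outcrop 7→Outcrop 9 = (-80, 134, 23).
Normal n = (Outcrop 7→Outcrop 8) × (Outcrop 7→Outcrop 9) = (-3381, -1380, -3720).
So ∂z/∂E = −n_x/n_z = −0.90887 and ∂z/∂N = −n_y/n_z = −0.37097.
Gradient magnitude |∇z| = √(a² + b²) = √(0.82605 + 0.13762) = 0.98166.
True dip = arctan(0.98166) = 44.5°, dipping toward ENE (azimuth ≈ 068°).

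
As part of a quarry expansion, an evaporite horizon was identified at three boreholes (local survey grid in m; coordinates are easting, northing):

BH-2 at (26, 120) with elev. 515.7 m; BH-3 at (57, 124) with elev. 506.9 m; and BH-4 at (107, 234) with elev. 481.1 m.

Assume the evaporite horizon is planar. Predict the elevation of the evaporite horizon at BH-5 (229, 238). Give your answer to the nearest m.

Let the plane be z = a·easting + b·northing + c.
BH-3−BH-2: 31a + 4b = −8.8;  BH-4−BH-2: 81a + 114b = −34.6.
Solving gives a = −0.26941, b = −0.11209.
Then c = 515.7 − a·26 − b·120 = 536.16.
At (229, 238): z = −61.7 − 26.7 + 536.16 = 447.8 m.

448 m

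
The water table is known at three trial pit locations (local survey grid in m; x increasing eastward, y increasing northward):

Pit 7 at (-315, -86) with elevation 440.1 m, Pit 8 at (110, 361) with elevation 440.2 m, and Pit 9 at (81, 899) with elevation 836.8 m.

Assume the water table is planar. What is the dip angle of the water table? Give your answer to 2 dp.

Two edge vectors: Pit 7→Pit 8 = (425, 447, 0.1), Pit 7→Pit 9 = (396, 985, 396.7).
Normal n = (Pit 7→Pit 8) × (Pit 7→Pit 9) = (177226.4, -168557.9, 241613).
So ∂z/∂x = −n_x/n_z = −0.73351 and ∂z/∂y = −n_y/n_z = 0.69764.
Gradient magnitude |∇z| = √(a² + b²) = √(0.53804 + 0.48670) = 1.01229.
True dip = arctan(1.01229) = 45.35°, dipping toward SE (azimuth ≈ 134°).

45.35°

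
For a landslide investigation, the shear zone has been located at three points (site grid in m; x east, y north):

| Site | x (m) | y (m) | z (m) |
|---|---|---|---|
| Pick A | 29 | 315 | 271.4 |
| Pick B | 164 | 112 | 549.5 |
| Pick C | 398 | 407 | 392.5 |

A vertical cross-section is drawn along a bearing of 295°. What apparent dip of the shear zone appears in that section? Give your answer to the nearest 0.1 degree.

Let the plane be z = a·x + b·y + c.
Pick B−Pick A: 135a − 203b = 278.1;  Pick C−Pick A: 369a + 92b = 121.1.
Solving gives a = 0.57449, b = −0.98790.
Unit vector along 295° is (sin 295°, cos 295°) = (-0.9063, 0.4226).
Slope in that direction = a·(-0.9063) + b·(0.4226) = −0.93817.
Apparent dip = arctan|0.93817| = 43.2° (true dip is 48.8°, so apparent ≤ true as expected).

43.2°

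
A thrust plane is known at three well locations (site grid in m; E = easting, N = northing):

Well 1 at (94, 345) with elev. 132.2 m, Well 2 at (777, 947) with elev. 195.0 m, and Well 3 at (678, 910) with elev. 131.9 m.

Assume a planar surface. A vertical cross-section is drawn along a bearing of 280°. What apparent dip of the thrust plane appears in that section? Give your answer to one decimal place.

Two edge vectors: Well 1→Well 2 = (683, 602, 62.8), Well 1→Well 3 = (584, 565, -0.3).
Normal n = (Well 1→Well 2) × (Well 1→Well 3) = (-35662.6, 36880.1, 34327).
So ∂z/∂E = −n_x/n_z = 1.03891 and ∂z/∂N = −n_y/n_z = −1.07438.
Unit vector along 280° is (sin 280°, cos 280°) = (-0.9848, 0.1736).
Slope in that direction = a·(-0.9848) + b·(0.1736) = −1.20969.
Apparent dip = arctan|1.20969| = 50.4° (true dip is 56.2°, so apparent ≤ true as expected).

50.4°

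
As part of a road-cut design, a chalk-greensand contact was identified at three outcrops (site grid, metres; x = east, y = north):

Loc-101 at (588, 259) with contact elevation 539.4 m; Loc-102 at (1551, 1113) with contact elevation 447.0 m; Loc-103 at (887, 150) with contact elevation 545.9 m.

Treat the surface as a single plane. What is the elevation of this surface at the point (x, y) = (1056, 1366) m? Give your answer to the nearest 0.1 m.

429.4 m

Two edge vectors: Loc-101→Loc-102 = (963, 854, -92.4), Loc-101→Loc-103 = (299, -109, 6.5).
Normal n = (Loc-101→Loc-102) × (Loc-101→Loc-103) = (-4520.6, -33887.1, -360313).
So ∂z/∂x = −n_x/n_z = −0.012546 and ∂z/∂y = −n_y/n_z = −0.094049.
Intercept c from Loc-101: 539.4 + 7.38 + 24.36 = 571.14.
At (1056, 1366): z = −13.2 − 128.5 + 571.14 = 429.4 m.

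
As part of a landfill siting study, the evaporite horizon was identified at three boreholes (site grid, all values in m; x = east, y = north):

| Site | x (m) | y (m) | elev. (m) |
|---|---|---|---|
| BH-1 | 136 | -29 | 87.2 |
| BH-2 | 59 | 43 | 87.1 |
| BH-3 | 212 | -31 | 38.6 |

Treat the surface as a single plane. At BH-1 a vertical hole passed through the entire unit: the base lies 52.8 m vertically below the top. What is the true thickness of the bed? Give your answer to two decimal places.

Let the plane be z = a·x + b·y + c.
BH-2−BH-1: −77a + 72b = −0.1;  BH-3−BH-1: 76a − 2b = −48.6.
Solving gives a = −0.65803, b = −0.70511.
|∇z| = √(a²+b²) = 0.96446, so dip δ = arctan(0.96446) = 43.96°.
True thickness = vertical thickness × cos δ = 52.8 × cos 43.96° = 38.00 m.

38.00 m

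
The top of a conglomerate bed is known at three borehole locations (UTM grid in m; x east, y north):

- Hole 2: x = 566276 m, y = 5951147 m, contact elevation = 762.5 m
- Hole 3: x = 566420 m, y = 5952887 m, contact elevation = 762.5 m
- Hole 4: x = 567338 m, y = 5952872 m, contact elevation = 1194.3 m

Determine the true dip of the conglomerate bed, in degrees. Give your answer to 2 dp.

25.24°

Two edge vectors: Hole 2→Hole 3 = (144, 1740, 0), Hole 2→Hole 4 = (1062, 1725, 431.8).
Normal n = (Hole 2→Hole 3) × (Hole 2→Hole 4) = (751332, -62179.2, -1599480).
So ∂z/∂x = −n_x/n_z = 0.46974 and ∂z/∂y = −n_y/n_z = −0.03887.
Gradient magnitude |∇z| = √(a² + b²) = √(0.22065 + 0.00151) = 0.47134.
True dip = arctan(0.47134) = 25.24°, dipping toward W (azimuth ≈ 275°).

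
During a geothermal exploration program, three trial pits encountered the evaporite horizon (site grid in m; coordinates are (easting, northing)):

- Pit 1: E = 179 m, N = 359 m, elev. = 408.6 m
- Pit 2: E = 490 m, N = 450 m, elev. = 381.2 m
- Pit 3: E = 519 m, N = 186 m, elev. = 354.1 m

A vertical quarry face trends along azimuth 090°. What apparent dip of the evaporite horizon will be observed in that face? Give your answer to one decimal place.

6.5°

Let the plane be z = a·E + b·N + c.
Pit 2−Pit 1: 311a + 91b = −27.4;  Pit 3−Pit 1: 340a − 173b = −54.5.
Solving gives a = −0.11446, b = 0.09008.
Unit vector along 090° is (sin 90°, cos 90°) = (1.0000, 0.0000).
Slope in that direction = a·(1.0000) + b·(0.0000) = −0.11446.
Apparent dip = arctan|0.11446| = 6.5° (true dip is 8.3°, so apparent ≤ true as expected).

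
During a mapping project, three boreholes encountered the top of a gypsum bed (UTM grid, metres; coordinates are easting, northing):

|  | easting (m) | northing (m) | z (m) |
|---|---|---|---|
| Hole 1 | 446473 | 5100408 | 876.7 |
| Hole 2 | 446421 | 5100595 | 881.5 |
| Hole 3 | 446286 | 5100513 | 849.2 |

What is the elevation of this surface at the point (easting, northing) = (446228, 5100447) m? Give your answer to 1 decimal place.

Two edge vectors: Hole 1→Hole 2 = (-52, 187, 4.8), Hole 1→Hole 3 = (-187, 105, -27.5).
Normal n = (Hole 1→Hole 2) × (Hole 1→Hole 3) = (-5646.5, -2327.6, 29509).
So ∂z/∂easting = −n_x/n_z = 0.191348402 and ∂z/∂northing = −n_y/n_z = 0.078877631.
Intercept c from Hole 1: 876.7 − 85431.90 − 402308.10 = −486863.29.
At (446228, 5100447): z = 85385.0 + 402311.2 − 486863.29 = 832.9 m.

832.9 m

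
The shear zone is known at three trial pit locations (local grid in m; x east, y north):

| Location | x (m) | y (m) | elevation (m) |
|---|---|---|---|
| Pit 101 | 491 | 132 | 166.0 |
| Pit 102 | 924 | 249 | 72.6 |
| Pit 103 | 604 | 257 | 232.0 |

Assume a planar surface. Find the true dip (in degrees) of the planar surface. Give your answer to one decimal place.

46.9°

Two edge vectors: Pit 101→Pit 102 = (433, 117, -93.4), Pit 101→Pit 103 = (113, 125, 66).
Normal n = (Pit 101→Pit 102) × (Pit 101→Pit 103) = (19397, -39132.2, 40904).
So ∂z/∂x = −n_x/n_z = −0.47421 and ∂z/∂y = −n_y/n_z = 0.95668.
Gradient magnitude |∇z| = √(a² + b²) = √(0.22487 + 0.91524) = 1.06776.
True dip = arctan(1.06776) = 46.9°, dipping toward SSE (azimuth ≈ 154°).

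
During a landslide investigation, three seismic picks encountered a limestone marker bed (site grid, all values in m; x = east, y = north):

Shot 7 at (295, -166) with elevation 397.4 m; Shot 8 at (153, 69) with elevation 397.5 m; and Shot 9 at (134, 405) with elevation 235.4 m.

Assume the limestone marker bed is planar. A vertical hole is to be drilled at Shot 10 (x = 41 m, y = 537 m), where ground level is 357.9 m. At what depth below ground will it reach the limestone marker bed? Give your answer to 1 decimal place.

Two edge vectors: Shot 7→Shot 8 = (-142, 235, 0.1), Shot 7→Shot 9 = (-161, 571, -162).
Normal n = (Shot 7→Shot 8) × (Shot 7→Shot 9) = (-38127.1, -23020.1, -43247).
So ∂z/∂x = −n_x/n_z = −0.88161 and ∂z/∂y = −n_y/n_z = −0.53229.
Intercept c from Shot 7: 397.4 + 260.08 − 88.36 = 569.11.
At (41, 537): z_contact = −36.15 − 285.84 + 569.11 = 247.13 m.
Depth below ground = 357.9 − 247.13 = 110.8 m.

110.8 m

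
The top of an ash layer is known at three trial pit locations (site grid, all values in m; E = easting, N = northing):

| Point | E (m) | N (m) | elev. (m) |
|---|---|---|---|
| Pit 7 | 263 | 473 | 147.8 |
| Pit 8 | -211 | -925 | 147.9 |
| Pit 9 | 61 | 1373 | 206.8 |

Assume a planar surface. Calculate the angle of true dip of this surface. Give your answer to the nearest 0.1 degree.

Let the plane be z = a·E + b·N + c.
Pit 8−Pit 7: −474a − 1398b = 0.1;  Pit 9−Pit 7: −202a + 900b = 59.
Solving gives a = −0.11646, b = 0.03942.
Gradient magnitude |∇z| = √(a² + b²) = √(0.01356 + 0.00155) = 0.12295.
True dip = arctan(0.12295) = 7.0°, dipping toward ESE (azimuth ≈ 109°).

7.0°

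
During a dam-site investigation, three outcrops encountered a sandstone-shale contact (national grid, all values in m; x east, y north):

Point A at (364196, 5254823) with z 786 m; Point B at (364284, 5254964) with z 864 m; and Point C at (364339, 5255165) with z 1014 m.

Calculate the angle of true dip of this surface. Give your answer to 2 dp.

Two edge vectors: Point A→Point B = (88, 141, 78), Point A→Point C = (143, 342, 228).
Normal n = (Point A→Point B) × (Point A→Point C) = (5472, -8910, 9933).
So ∂z/∂x = −n_x/n_z = −0.55089 and ∂z/∂y = −n_y/n_z = 0.89701.
Gradient magnitude |∇z| = √(a² + b²) = √(0.30348 + 0.80463) = 1.05267.
True dip = arctan(1.05267) = 46.47°, dipping toward SSE (azimuth ≈ 148°).

46.47°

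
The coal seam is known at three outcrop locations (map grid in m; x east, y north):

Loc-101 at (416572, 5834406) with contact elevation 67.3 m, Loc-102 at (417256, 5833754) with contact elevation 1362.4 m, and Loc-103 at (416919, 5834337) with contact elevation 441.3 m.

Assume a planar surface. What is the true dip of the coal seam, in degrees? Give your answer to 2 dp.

54.14°

Let the plane be z = a·x + b·y + c.
Loc-102−Loc-101: 684a − 652b = 1295.1;  Loc-103−Loc-101: 347a − 69b = 374.
Solving gives a = 0.86282, b = −1.08118.
Gradient magnitude |∇z| = √(a² + b²) = √(0.74446 + 1.16896) = 1.38326.
True dip = arctan(1.38326) = 54.14°, dipping toward NW (azimuth ≈ 321°).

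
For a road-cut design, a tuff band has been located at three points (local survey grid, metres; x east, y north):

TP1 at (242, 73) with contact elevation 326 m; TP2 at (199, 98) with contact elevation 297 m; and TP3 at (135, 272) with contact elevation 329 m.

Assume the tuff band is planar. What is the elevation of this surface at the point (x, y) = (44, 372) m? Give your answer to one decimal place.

Let the plane be z = a·x + b·y + c.
TP2−TP1: −43a + 25b = −29;  TP3−TP1: −107a + 199b = 3.
Solving gives a = 0.99388, b = 0.54947.
Then c = 326 − a·242 − b·73 = 45.37.
At (44, 372): z = 43.7 + 204.4 + 45.37 = 293.5 m.

293.5 m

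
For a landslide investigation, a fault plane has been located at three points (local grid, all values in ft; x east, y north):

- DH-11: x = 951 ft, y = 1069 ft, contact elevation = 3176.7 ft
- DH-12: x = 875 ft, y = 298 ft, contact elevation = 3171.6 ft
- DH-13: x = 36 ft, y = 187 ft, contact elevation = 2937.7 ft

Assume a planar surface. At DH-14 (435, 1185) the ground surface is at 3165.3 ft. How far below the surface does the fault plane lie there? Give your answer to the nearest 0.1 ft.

136.3 ft

Let the plane be z = a·x + b·y + c.
DH-12−DH-11: −76a − 771b = −5.1;  DH-13−DH-11: −915a − 882b = −239.
Solving gives a = 0.281581, b = −0.021142.
Then c = 3176.7 − a·951 − b·1069 = 2931.52.
At (435, 1185): z_contact = 122.49 − 25.05 + 2931.52 = 3028.95 ft.
Depth below ground = 3165.3 − 3028.95 = 136.3 ft.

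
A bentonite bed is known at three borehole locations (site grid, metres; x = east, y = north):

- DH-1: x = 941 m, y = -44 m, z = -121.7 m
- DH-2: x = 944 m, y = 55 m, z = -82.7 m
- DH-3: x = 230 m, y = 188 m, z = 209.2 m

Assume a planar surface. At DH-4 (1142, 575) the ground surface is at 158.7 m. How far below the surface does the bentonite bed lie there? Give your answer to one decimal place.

Let the plane be z = a·x + b·y + c.
DH-2−DH-1: 3a + 99b = 39;  DH-3−DH-1: −711a + 232b = 330.9.
Solving gives a = −0.333560, b = 0.404047.
Then c = -121.7 − a·941 − b·-44 = 209.96.
At (1142, 575): z_contact = −380.93 + 232.33 + 209.96 = 61.36 m.
Depth below ground = 158.7 − 61.36 = 97.3 m.

97.3 m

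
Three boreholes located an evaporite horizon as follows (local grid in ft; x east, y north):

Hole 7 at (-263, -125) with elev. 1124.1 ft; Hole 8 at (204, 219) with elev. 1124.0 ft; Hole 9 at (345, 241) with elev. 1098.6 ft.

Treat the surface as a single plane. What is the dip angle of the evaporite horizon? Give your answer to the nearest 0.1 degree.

Let the plane be z = a·x + b·y + c.
Hole 8−Hole 7: 467a + 344b = −0.1;  Hole 9−Hole 7: 608a + 366b = −25.5.
Solving gives a = −0.22850, b = 0.30991.
Gradient magnitude |∇z| = √(a² + b²) = √(0.05221 + 0.09604) = 0.38504.
True dip = arctan(0.38504) = 21.1°, dipping toward SE (azimuth ≈ 144°).

21.1°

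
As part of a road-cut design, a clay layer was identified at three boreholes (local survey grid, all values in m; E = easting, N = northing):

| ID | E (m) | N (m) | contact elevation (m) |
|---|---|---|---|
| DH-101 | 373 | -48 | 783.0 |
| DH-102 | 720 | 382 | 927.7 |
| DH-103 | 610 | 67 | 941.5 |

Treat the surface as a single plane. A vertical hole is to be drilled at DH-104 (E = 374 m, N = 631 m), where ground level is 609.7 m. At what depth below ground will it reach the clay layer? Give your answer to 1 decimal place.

Two edge vectors: DH-101→DH-102 = (347, 430, 144.7), DH-101→DH-103 = (237, 115, 158.5).
Normal n = (DH-101→DH-102) × (DH-101→DH-103) = (51514.5, -20705.6, -62005).
So ∂z/∂E = −n_x/n_z = 0.83081 and ∂z/∂N = −n_y/n_z = −0.33393.
Intercept c from DH-101: 783 − 309.89 − 16.03 = 457.08.
At (374, 631): z_contact = 310.72 − 210.71 + 457.08 = 557.09 m.
Depth below ground = 609.7 − 557.09 = 52.6 m.

52.6 m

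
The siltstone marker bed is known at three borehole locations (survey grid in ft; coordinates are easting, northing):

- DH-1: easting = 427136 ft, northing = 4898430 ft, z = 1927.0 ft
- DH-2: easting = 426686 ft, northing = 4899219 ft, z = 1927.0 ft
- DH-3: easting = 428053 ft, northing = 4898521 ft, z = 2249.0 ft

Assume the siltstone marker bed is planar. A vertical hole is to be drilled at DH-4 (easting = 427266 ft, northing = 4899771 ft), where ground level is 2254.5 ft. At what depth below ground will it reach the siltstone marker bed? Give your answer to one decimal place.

Let the plane be z = a·easting + b·northing + c.
DH-2−DH-1: −450a + 789b = 0;  DH-3−DH-1: 917a + 91b = 322.
Solving gives a = 0.332335247, b = 0.189544818.
Then c = 1927 − a·427136 − b·4898430 = −1068497.37.
At (427266, 4899771): z_contact = 141995.55 + 928726.20 − 1068497.37 = 2224.38 ft.
Depth below ground = 2254.5 − 2224.38 = 30.1 ft.

30.1 ft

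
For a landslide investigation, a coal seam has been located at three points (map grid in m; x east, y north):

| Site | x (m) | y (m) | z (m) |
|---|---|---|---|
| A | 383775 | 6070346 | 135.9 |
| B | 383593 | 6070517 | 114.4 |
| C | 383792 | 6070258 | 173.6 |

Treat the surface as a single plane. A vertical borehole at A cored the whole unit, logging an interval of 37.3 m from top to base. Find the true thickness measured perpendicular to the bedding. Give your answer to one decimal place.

Two edge vectors: A→B = (-182, 171, -21.5), A→C = (17, -88, 37.7).
Normal n = (A→B) × (A→C) = (4554.7, 6495.9, 13109).
So ∂z/∂x = −n_x/n_z = −0.34745 and ∂z/∂y = −n_y/n_z = −0.49553.
|∇z| = √(a²+b²) = 0.60520, so dip δ = arctan(0.60520) = 31.18°.
True thickness = vertical thickness × cos δ = 37.3 × cos 31.18° = 31.9 m.

31.9 m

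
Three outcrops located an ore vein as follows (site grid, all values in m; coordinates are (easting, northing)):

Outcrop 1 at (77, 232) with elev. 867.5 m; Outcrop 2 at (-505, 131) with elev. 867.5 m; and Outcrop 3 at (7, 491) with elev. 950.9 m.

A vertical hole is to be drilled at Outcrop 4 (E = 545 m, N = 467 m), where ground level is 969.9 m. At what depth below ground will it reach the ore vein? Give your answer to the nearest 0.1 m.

Two edge vectors: Outcrop 1→Outcrop 2 = (-582, -101, 0), Outcrop 1→Outcrop 3 = (-70, 259, 83.4).
Normal n = (Outcrop 1→Outcrop 2) × (Outcrop 1→Outcrop 3) = (-8423.4, 48538.8, -157808).
So ∂z/∂E = −n_x/n_z = −0.05338 and ∂z/∂N = −n_y/n_z = 0.30758.
Intercept c from Outcrop 1: 867.5 + 4.11 − 71.36 = 800.25.
At (545, 467): z_contact = −29.09 + 143.64 + 800.25 = 914.80 m.
Depth below ground = 969.9 − 914.80 = 55.1 m.

55.1 m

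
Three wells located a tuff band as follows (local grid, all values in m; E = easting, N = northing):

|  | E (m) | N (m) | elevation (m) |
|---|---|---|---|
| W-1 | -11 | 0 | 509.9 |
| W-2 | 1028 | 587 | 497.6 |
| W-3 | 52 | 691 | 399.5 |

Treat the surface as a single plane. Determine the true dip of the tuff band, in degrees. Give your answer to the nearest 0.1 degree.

Two edge vectors: W-1→W-2 = (1039, 587, -12.3), W-1→W-3 = (63, 691, -110.4).
Normal n = (W-1→W-2) × (W-1→W-3) = (-56305.5, 113930.7, 680968).
So ∂z/∂E = −n_x/n_z = 0.08268 and ∂z/∂N = −n_y/n_z = −0.16731.
Gradient magnitude |∇z| = √(a² + b²) = √(0.00684 + 0.02799) = 0.18662.
True dip = arctan(0.18662) = 10.6°, dipping toward NNW (azimuth ≈ 334°).

10.6°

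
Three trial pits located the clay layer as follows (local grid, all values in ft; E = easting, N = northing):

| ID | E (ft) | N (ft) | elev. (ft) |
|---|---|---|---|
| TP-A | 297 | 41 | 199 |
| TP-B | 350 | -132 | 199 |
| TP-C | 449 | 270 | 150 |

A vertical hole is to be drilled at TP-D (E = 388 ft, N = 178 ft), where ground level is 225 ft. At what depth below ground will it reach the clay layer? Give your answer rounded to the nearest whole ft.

Let the plane be z = a·E + b·N + c.
TP-B−TP-A: 53a − 173b = 0;  TP-C−TP-A: 152a + 229b = −49.
Solving gives a = −0.22057, b = −0.06757.
Then c = 199 − a·297 − b·41 = 267.28.
At (388, 178): z_contact = −85.6 − 12.0 + 267.28 = 169.7 ft.
Depth below ground = 225 − 169.7 = 55 ft.

55 ft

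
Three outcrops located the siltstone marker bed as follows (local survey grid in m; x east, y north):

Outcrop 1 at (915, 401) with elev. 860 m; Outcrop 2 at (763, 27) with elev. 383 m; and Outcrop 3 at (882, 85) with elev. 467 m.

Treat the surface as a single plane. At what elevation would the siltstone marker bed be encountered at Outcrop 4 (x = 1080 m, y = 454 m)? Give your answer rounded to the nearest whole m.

Two edge vectors: Outcrop 1→Outcrop 2 = (-152, -374, -477), Outcrop 1→Outcrop 3 = (-33, -316, -393).
Normal n = (Outcrop 1→Outcrop 2) × (Outcrop 1→Outcrop 3) = (-3750, -43995, 35690).
So ∂z/∂x = −n_x/n_z = 0.10507 and ∂z/∂y = −n_y/n_z = 1.23270.
Intercept c from Outcrop 1: 860 − 96.14 − 494.31 = 269.55.
At (1080, 454): z = 113.5 + 559.6 + 269.55 = 942.7 m.

943 m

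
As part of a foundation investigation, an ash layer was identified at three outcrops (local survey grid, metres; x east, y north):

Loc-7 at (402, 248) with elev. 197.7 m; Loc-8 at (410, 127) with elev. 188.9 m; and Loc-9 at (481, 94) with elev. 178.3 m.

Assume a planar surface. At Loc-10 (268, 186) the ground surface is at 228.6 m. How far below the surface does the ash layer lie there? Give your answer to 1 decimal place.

Let the plane be z = a·x + b·y + c.
Loc-8−Loc-7: 8a − 121b = −8.8;  Loc-9−Loc-7: 79a − 154b = −19.4.
Solving gives a = −0.11915, b = 0.06485.
Then c = 197.7 − a·402 − b·248 = 229.52.
At (268, 186): z_contact = −31.93 + 12.06 + 229.52 = 209.65 m.
Depth below ground = 228.6 − 209.65 = 19.0 m.

19.0 m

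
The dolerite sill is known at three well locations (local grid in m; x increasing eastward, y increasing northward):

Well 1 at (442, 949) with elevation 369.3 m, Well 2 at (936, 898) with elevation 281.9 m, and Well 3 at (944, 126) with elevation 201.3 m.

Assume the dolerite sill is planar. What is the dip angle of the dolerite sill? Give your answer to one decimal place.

Let the plane be z = a·x + b·y + c.
Well 2−Well 1: 494a − 51b = −87.4;  Well 3−Well 1: 502a − 823b = −168.
Solving gives a = −0.16632, b = 0.10268.
Gradient magnitude |∇z| = √(a² + b²) = √(0.02766 + 0.01054) = 0.19546.
True dip = arctan(0.19546) = 11.1°, dipping toward ESE (azimuth ≈ 122°).

11.1°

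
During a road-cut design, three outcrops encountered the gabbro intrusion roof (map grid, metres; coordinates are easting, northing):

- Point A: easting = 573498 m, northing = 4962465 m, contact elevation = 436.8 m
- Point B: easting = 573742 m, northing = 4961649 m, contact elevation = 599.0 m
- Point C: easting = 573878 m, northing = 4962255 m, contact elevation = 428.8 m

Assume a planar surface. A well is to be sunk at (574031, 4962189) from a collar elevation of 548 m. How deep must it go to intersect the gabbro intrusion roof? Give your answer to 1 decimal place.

127.0 m

Two edge vectors: Point A→Point B = (244, -816, 162.2), Point A→Point C = (380, -210, -8).
Normal n = (Point A→Point B) × (Point A→Point C) = (40590, 63588, 258840).
So ∂z/∂easting = −n_x/n_z = −0.156815021 and ∂z/∂northing = −n_y/n_z = −0.245665276.
Intercept c from Point A: 436.8 + 89933.10 + 1219105.33 = 1309475.23.
At (574031, 4962189): z_contact = −90016.68 − 1219037.53 + 1309475.23 = 421.02 m.
Depth below ground = 548 − 421.02 = 127.0 m.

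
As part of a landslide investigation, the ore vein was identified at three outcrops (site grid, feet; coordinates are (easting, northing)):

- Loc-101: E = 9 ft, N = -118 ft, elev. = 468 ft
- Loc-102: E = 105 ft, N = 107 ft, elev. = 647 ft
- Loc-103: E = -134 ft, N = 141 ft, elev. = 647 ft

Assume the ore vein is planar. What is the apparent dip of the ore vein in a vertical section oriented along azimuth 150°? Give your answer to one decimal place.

30.8°

Let the plane be z = a·E + b·N + c.
Loc-102−Loc-101: 96a + 225b = 179;  Loc-103−Loc-101: −143a + 259b = 179.
Solving gives a = 0.10670, b = 0.75003.
Unit vector along 150° is (sin 150°, cos 150°) = (0.5000, -0.8660).
Slope in that direction = a·(0.5000) + b·(-0.8660) = −0.59620.
Apparent dip = arctan|0.59620| = 30.8° (true dip is 37.1°, so apparent ≤ true as expected).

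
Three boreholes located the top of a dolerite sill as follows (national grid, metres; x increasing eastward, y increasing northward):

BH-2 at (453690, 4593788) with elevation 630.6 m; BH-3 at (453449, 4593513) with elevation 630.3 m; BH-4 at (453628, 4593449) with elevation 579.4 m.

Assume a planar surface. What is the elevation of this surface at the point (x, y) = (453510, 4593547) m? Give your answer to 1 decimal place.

Two edge vectors: BH-2→BH-3 = (-241, -275, -0.3), BH-2→BH-4 = (-62, -339, -51.2).
Normal n = (BH-2→BH-3) × (BH-2→BH-4) = (13978.3, -12320.6, 64649).
So ∂z/∂x = −n_x/n_z = −0.216218348 and ∂z/∂y = −n_y/n_z = 0.190576807.
Intercept c from BH-2: 630.6 + 98096.10 − 875469.45 = −776742.75.
At (453510, 4593547): z = −98057.2 + 875423.5 − 776742.75 = 623.6 m.

623.6 m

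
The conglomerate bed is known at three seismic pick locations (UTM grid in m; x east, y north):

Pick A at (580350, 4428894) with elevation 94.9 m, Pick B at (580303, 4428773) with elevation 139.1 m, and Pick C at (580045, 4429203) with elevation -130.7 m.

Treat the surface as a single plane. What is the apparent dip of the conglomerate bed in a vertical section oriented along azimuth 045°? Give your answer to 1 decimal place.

Let the plane be z = a·x + b·y + c.
Pick B−Pick A: −47a − 121b = 44.2;  Pick C−Pick A: −305a + 309b = −225.6.
Solving gives a = 0.26522, b = −0.46831.
Unit vector along 045° is (sin 45°, cos 45°) = (0.7071, 0.7071).
Slope in that direction = a·(0.7071) + b·(0.7071) = −0.14360.
Apparent dip = arctan|0.14360| = 8.2° (true dip is 28.3°, so apparent ≤ true as expected).

8.2°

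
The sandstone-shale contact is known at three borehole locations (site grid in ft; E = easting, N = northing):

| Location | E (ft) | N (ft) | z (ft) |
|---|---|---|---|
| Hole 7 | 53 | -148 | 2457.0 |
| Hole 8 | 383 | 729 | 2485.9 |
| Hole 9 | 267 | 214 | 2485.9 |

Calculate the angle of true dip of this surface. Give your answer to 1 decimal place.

12.6°

Two edge vectors: Hole 7→Hole 8 = (330, 877, 28.9), Hole 7→Hole 9 = (214, 362, 28.9).
Normal n = (Hole 7→Hole 8) × (Hole 7→Hole 9) = (14883.5, -3352.4, -68218).
So ∂z/∂E = −n_x/n_z = 0.21818 and ∂z/∂N = −n_y/n_z = −0.04914.
Gradient magnitude |∇z| = √(a² + b²) = √(0.04760 + 0.00241) = 0.22364.
True dip = arctan(0.22364) = 12.6°, dipping toward WNW (azimuth ≈ 283°).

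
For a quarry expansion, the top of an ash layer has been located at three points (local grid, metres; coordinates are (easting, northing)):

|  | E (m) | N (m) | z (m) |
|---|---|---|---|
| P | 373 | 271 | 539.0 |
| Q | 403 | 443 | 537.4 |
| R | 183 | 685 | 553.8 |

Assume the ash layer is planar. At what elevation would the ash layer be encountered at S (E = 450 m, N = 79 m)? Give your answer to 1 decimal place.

532.9 m

Two edge vectors: P→Q = (30, 172, -1.6), P→R = (-190, 414, 14.8).
Normal n = (P→Q) × (P→R) = (3208, -140, 45100).
So ∂z/∂E = −n_x/n_z = −0.07113 and ∂z/∂N = −n_y/n_z = 0.00310.
Intercept c from P: 539 + 26.53 − 0.84 = 564.69.
At (450, 79): z = −32.0 + 0.2 + 564.69 = 532.9 m.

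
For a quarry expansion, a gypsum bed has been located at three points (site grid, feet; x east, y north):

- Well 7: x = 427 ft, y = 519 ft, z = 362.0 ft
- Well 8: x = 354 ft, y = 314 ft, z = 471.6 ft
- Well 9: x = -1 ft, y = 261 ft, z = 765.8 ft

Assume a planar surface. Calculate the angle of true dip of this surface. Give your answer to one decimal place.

39.7°

Two edge vectors: Well 7→Well 8 = (-73, -205, 109.6), Well 7→Well 9 = (-428, -258, 403.8).
Normal n = (Well 7→Well 8) × (Well 7→Well 9) = (-54502.2, -17431.4, -68906).
So ∂z/∂x = −n_x/n_z = −0.79096 and ∂z/∂y = −n_y/n_z = −0.25297.
Gradient magnitude |∇z| = √(a² + b²) = √(0.62562 + 0.06400) = 0.83043.
True dip = arctan(0.83043) = 39.7°, dipping toward ENE (azimuth ≈ 072°).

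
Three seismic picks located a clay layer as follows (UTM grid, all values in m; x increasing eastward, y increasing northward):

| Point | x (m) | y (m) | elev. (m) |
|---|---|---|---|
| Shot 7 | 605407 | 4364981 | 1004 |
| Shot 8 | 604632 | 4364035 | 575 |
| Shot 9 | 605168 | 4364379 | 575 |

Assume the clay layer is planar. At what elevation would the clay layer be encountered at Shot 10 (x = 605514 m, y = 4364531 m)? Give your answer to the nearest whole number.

508 m

Two edge vectors: Shot 7→Shot 8 = (-775, -946, -429), Shot 7→Shot 9 = (-239, -602, -429).
Normal n = (Shot 7→Shot 8) × (Shot 7→Shot 9) = (147576, -229944, 240456).
So ∂z/∂x = −n_x/n_z = −0.61373391 and ∂z/∂y = −n_y/n_z = 0.95628306.
Intercept c from Shot 7: 1004 + 371558.80 − 4174157.40 = −3801594.59.
At (605514, 4364531): z = −371624.5 + 4173727.1 − 3801594.59 = 508.0 m.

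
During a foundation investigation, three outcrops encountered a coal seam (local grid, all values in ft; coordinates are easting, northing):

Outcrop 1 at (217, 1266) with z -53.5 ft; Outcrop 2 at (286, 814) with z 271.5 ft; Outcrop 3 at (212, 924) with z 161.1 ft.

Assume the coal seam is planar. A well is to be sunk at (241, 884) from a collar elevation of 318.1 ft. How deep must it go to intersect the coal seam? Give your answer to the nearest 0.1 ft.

115.7 ft

Two edge vectors: Outcrop 1→Outcrop 2 = (69, -452, 325), Outcrop 1→Outcrop 3 = (-5, -342, 214.6).
Normal n = (Outcrop 1→Outcrop 2) × (Outcrop 1→Outcrop 3) = (14150.8, -16432.4, -25858).
So ∂z/∂easting = −n_x/n_z = 0.547250 and ∂z/∂northing = −n_y/n_z = −0.635486.
Intercept c from Outcrop 1: -53.5 − 118.75 + 804.53 = 632.27.
At (241, 884): z_contact = 131.89 − 561.77 + 632.27 = 202.39 ft.
Depth below ground = 318.1 − 202.39 = 115.7 ft.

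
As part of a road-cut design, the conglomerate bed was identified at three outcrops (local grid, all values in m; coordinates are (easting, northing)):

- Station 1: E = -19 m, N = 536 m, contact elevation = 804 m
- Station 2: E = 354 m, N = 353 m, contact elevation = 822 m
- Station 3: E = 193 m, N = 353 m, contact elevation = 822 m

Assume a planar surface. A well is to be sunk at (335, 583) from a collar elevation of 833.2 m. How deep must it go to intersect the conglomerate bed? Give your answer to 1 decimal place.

Two edge vectors: Station 1→Station 2 = (373, -183, 18), Station 1→Station 3 = (212, -183, 18).
Normal n = (Station 1→Station 2) × (Station 1→Station 3) = (0, -2898, -29463).
So ∂z/∂E = −n_x/n_z = 0.00000 and ∂z/∂N = −n_y/n_z = −0.09836.
Intercept c from Station 1: 804 + 0.00 + 52.72 = 856.72.
At (335, 583): z_contact = 0.00 − 57.34 + 856.72 = 799.38 m.
Depth below ground = 833.2 − 799.38 = 33.8 m.

33.8 m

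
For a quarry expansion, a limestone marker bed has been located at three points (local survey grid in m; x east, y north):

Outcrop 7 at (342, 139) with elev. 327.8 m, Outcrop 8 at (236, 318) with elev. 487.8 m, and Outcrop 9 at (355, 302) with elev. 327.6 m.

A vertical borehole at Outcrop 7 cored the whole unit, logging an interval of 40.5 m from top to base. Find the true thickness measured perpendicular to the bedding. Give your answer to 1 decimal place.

24.3 m

Let the plane be z = a·x + b·y + c.
Outcrop 8−Outcrop 7: −106a + 179b = 160;  Outcrop 9−Outcrop 7: 13a + 163b = −0.2.
Solving gives a = −1.33210, b = 0.10501.
|∇z| = √(a²+b²) = 1.33623, so dip δ = arctan(1.33623) = 53.19°.
True thickness = vertical thickness × cos δ = 40.5 × cos 53.19° = 24.3 m.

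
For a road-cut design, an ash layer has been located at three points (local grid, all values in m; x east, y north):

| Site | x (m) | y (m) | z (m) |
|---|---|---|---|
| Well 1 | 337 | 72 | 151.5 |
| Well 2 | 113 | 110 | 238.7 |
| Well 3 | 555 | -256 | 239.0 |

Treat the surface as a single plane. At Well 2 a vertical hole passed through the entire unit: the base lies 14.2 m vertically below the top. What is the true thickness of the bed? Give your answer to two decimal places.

Let the plane be z = a·x + b·y + c.
Well 2−Well 1: −224a + 38b = 87.2;  Well 3−Well 1: 218a − 328b = 87.5.
Solving gives a = −0.48976, b = −0.59228.
|∇z| = √(a²+b²) = 0.76855, so dip δ = arctan(0.76855) = 37.54°.
True thickness = vertical thickness × cos δ = 14.2 × cos 37.54° = 11.26 m.

11.26 m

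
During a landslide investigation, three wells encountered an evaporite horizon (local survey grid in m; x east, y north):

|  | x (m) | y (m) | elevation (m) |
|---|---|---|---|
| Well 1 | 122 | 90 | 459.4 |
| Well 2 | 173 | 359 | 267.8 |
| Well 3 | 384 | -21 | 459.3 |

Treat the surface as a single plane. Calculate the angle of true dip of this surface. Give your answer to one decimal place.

Two edge vectors: Well 1→Well 2 = (51, 269, -191.6), Well 1→Well 3 = (262, -111, -0.1).
Normal n = (Well 1→Well 2) × (Well 1→Well 3) = (-21294.5, -50194.1, -76139).
So ∂z/∂x = −n_x/n_z = −0.27968 and ∂z/∂y = −n_y/n_z = −0.65924.
Gradient magnitude |∇z| = √(a² + b²) = √(0.07822 + 0.43460) = 0.71612.
True dip = arctan(0.71612) = 35.6°, dipping toward NNE (azimuth ≈ 023°).

35.6°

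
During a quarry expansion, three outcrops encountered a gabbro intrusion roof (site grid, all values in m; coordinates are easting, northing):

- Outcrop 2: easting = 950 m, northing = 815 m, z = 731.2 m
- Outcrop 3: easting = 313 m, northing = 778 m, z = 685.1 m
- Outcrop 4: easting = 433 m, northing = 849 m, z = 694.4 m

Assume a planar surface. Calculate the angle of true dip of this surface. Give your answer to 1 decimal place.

4.1°

Let the plane be z = a·easting + b·northing + c.
Outcrop 3−Outcrop 2: −637a − 37b = −46.1;  Outcrop 4−Outcrop 2: −517a + 34b = −36.8.
Solving gives a = 0.07181, b = 0.00961.
Gradient magnitude |∇z| = √(a² + b²) = √(0.00516 + 0.00009) = 0.07245.
True dip = arctan(0.07245) = 4.1°, dipping toward W (azimuth ≈ 262°).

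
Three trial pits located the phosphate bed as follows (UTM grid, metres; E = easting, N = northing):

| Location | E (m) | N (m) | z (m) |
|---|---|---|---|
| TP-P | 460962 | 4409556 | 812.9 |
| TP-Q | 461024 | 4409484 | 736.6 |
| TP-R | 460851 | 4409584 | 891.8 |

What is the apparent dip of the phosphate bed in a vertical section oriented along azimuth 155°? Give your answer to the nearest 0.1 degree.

Two edge vectors: TP-P→TP-Q = (62, -72, -76.3), TP-P→TP-R = (-111, 28, 78.9).
Normal n = (TP-P→TP-Q) × (TP-P→TP-R) = (-3544.4, 3577.5, -6256).
So ∂z/∂E = −n_x/n_z = −0.56656 and ∂z/∂N = −n_y/n_z = 0.57185.
Unit vector along 155° is (sin 155°, cos 155°) = (0.4226, -0.9063).
Slope in that direction = a·(0.4226) + b·(-0.9063) = −0.75771.
Apparent dip = arctan|0.75771| = 37.2° (true dip is 38.8°, so apparent ≤ true as expected).

37.2°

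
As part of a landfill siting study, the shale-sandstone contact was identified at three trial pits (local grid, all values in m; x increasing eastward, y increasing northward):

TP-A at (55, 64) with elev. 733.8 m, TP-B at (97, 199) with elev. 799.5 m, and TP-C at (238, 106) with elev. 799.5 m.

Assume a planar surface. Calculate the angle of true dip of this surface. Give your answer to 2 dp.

Two edge vectors: TP-A→TP-B = (42, 135, 65.7), TP-A→TP-C = (183, 42, 65.7).
Normal n = (TP-A→TP-B) × (TP-A→TP-C) = (6110.1, 9263.7, -22941).
So ∂z/∂x = −n_x/n_z = 0.26634 and ∂z/∂y = −n_y/n_z = 0.40381.
Gradient magnitude |∇z| = √(a² + b²) = √(0.07094 + 0.16306) = 0.48373.
True dip = arctan(0.48373) = 25.81°, dipping toward SSW (azimuth ≈ 213°).

25.81°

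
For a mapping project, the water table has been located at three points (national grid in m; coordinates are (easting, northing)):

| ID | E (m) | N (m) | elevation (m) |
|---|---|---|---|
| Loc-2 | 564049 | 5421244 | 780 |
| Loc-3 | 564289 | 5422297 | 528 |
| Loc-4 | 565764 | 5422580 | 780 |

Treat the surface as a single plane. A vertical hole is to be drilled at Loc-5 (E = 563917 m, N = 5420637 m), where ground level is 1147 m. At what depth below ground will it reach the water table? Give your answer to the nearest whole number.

Let the plane be z = a·E + b·N + c.
Loc-3−Loc-2: 240a + 1053b = −252;  Loc-4−Loc-2: 1715a + 1336b = 0.
Solving gives a = 0.22667623, b = −0.29098034.
Then c = 780 − a·564049 − b·5421244 = 1450398.91.
At (563917, 5420637): z_contact = 127826.6 − 1577298.8 + 1450398.91 = 926.7 m.
Depth below ground = 1147 − 926.7 = 220 m.

220 m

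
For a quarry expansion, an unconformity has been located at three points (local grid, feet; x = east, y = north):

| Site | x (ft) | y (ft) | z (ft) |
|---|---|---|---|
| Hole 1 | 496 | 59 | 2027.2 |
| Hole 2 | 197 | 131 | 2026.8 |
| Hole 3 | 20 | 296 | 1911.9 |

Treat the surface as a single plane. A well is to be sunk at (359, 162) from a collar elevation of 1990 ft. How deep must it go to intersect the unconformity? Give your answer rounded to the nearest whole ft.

29 ft

Let the plane be z = a·x + b·y + c.
Hole 2−Hole 1: −299a + 72b = −0.4;  Hole 3−Hole 1: −476a + 237b = −115.3.
Solving gives a = −0.22428, b = −0.93696.
Then c = 2027.2 − a·496 − b·59 = 2193.73.
At (359, 162): z_contact = −80.5 − 151.8 + 2193.73 = 1961.4 ft.
Depth below ground = 1990 − 1961.4 = 29 ft.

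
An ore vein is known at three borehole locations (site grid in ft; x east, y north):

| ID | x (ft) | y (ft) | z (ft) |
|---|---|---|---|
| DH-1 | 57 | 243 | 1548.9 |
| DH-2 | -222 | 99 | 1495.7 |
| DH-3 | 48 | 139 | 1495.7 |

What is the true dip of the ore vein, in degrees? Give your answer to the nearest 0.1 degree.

Two edge vectors: DH-1→DH-2 = (-279, -144, -53.2), DH-1→DH-3 = (-9, -104, -53.2).
Normal n = (DH-1→DH-2) × (DH-1→DH-3) = (2128, -14364, 27720).
So ∂z/∂x = −n_x/n_z = −0.07677 and ∂z/∂y = −n_y/n_z = 0.51818.
Gradient magnitude |∇z| = √(a² + b²) = √(0.00589 + 0.26851) = 0.52384.
True dip = arctan(0.52384) = 27.6°, dipping toward S (azimuth ≈ 172°).

27.6°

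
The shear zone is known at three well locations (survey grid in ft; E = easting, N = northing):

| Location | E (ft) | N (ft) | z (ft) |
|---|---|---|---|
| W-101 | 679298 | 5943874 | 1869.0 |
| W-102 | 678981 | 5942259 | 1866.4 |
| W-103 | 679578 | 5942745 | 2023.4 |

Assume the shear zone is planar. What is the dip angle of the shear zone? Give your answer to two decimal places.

17.59°

Two edge vectors: W-101→W-102 = (-317, -1615, -2.6), W-101→W-103 = (280, -1129, 154.4).
Normal n = (W-101→W-102) × (W-101→W-103) = (-252291.4, 48216.8, 810093).
So ∂z/∂E = −n_x/n_z = 0.31144 and ∂z/∂N = −n_y/n_z = −0.05952.
Gradient magnitude |∇z| = √(a² + b²) = √(0.09699 + 0.00354) = 0.31707.
True dip = arctan(0.31707) = 17.59°, dipping toward W (azimuth ≈ 281°).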